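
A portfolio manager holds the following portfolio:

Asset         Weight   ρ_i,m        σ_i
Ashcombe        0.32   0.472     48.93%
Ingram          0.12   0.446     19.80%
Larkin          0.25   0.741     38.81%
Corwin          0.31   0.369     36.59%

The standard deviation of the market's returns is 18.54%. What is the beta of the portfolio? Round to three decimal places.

1.069

β_Ashcombe = 0.472 × 48.93% / 18.54% = 1.2457
β_Ingram = 0.446 × 19.80% / 18.54% = 0.4763
β_Larkin = 0.741 × 38.81% / 18.54% = 1.5511
β_Corwin = 0.369 × 36.59% / 18.54% = 0.7282
β_P = Σ w_i β_i = 0.32×1.2457 + 0.12×0.4763 + 0.25×1.5511 + 0.31×0.7282 = 1.0693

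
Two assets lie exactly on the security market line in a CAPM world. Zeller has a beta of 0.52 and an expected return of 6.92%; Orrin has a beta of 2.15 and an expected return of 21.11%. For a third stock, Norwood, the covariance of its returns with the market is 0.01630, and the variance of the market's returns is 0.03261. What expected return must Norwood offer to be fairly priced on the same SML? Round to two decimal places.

MRP = (21.11% − 6.92%) / (2.15 − 0.52) = 8.7055%
R_f = 6.92% − 0.52 × 8.7055% = 2.3931%
β_Norwood = Cov / Var(R_m) = 0.01630 / 0.03261 = 0.4998
E(R_Norwood) = R_f + β × MRP = 2.3931% + 0.4998 × 8.7055% = 6.74%

6.74%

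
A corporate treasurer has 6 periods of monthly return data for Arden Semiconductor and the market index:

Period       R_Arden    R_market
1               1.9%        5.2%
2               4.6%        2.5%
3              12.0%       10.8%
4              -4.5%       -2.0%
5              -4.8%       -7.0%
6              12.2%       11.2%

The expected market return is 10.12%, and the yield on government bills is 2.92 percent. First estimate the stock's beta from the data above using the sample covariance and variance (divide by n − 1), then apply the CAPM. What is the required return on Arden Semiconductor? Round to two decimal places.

Mean R_i = (1.9 + 4.6 + 12.0 − 4.5 − 4.8 + 12.2) / 6 = 3.5667%
Mean R_m = (5.2 + 2.5 + 10.8 − 2.0 − 7.0 + 11.2) / 6 = 3.4500%
Σ(R_i − R̄_i)(R_m − R̄_m) = 256.3900  ⇒  Cov = 256.3900 / 5 = 51.2780
Σ(R_m − R̄_m)² = 256.9550  ⇒  Var(R_m) = 256.9550 / 5 = 51.3910
β = Cov / Var(R_m) = 51.2780 / 51.3910 = 0.9978
MRP = 10.12% − 2.92% = 7.20%
E(R) = R_f + β × MRP = 2.92% + 0.9978 × 7.20% = 10.10%

10.10%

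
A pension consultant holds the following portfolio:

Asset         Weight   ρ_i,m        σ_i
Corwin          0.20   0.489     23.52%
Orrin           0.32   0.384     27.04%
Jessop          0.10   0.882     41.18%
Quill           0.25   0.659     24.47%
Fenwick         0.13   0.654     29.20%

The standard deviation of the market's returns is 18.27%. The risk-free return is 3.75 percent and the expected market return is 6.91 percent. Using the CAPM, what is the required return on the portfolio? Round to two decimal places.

β_Corwin = 0.489 × 23.52% / 18.27% = 0.6295
β_Orrin = 0.384 × 27.04% / 18.27% = 0.5683
β_Jessop = 0.882 × 41.18% / 18.27% = 1.9880
β_Quill = 0.659 × 24.47% / 18.27% = 0.8826
β_Fenwick = 0.654 × 29.20% / 18.27% = 1.0453
β_P = Σ w_i β_i = 0.20×0.6295 + 0.32×0.5683 + 0.10×1.9880 + 0.25×0.8826 + 0.13×1.0453 = 0.8631
MRP = 6.91% − 3.75% = 3.16%
E(R_P) = R_f + β_P × MRP = 3.75% + 0.8631 × 3.16% = 6.48%

6.48%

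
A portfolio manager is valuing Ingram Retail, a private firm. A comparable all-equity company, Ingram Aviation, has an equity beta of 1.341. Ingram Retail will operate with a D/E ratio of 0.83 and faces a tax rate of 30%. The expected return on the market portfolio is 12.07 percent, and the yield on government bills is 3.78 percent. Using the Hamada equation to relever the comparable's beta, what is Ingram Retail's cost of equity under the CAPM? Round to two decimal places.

21.36%

β_L = β_U × [1 + (1 − t)(D/E)] = 1.341 × [1 + (1 − 0.30) × 0.83]
    = 1.341 × [1 + 0.70 × 0.83] = 1.341 × 1.5810 = 2.1201
MRP = 12.07% − 3.78% = 8.29%
E(R) = R_f + β_L × MRP = 3.78% + 2.1201 × 8.29% = 21.36%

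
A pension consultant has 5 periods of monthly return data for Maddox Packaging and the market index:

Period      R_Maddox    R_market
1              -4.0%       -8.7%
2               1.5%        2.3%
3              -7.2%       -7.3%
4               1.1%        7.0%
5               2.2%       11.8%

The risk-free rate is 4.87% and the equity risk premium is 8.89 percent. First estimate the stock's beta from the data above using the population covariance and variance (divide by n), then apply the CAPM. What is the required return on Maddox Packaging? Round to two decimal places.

8.54%

Mean R_i = (-4.0 + 1.5 − 7.2 + 1.1 + 2.2) / 5 = -1.2800%
Mean R_m = (-8.7 + 2.3 − 7.3 + 7.0 + 11.8) / 5 = 1.0200%
Σ(R_i − R̄_i)(R_m − R̄_m) = 130.9980  ⇒  Cov = 130.9980 / 5 = 26.1996
Σ(R_m − R̄_m)² = 317.3080  ⇒  Var(R_m) = 317.3080 / 5 = 63.4616
β = Cov / Var(R_m) = 26.1996 / 63.4616 = 0.4128
E(R) = R_f + β × MRP = 4.87% + 0.4128 × 8.89% = 8.54%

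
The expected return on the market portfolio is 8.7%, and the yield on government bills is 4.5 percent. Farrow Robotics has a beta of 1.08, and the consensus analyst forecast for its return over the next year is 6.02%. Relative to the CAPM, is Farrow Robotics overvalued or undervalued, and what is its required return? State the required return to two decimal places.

Overvalued; required return 9.04%

MRP = 8.7% − 4.5% = 4.20%
Required return = R_f + β·MRP = 4.5% + 1.08 × 4.2% = 9.04%
Forecast 6.02% < required 9.04% → the stock plots below the SML → overvalued.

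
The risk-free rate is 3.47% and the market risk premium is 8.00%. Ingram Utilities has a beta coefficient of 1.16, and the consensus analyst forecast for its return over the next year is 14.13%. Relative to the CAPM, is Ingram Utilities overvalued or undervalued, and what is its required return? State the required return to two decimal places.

Required return = R_f + β·MRP = 3.47% + 1.16 × 8.00% = 12.75%
Forecast 14.13% > required 12.75% → the stock plots above the SML → undervalued.

Undervalued; required return 12.75%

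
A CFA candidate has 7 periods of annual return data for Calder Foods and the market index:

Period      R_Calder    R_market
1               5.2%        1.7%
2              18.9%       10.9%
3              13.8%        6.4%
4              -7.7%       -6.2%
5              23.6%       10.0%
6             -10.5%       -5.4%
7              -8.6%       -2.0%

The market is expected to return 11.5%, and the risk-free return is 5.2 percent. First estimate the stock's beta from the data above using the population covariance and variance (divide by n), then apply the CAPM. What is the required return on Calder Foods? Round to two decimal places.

17.46%

Mean R_i = (5.2 + 18.9 + 13.8 − 7.7 + 23.6 − 10.5 − 8.6) / 7 = 4.9571%
Mean R_m = (1.7 + 10.9 + 6.4 − 6.2 + 10.0 − 5.4 − 2.0) / 7 = 2.2000%
Σ(R_i − R̄_i)(R_m − R̄_m) = 584.4700  ⇒  Cov = 584.4700 / 7 = 83.4957
Σ(R_m − R̄_m)² = 300.3800  ⇒  Var(R_m) = 300.3800 / 7 = 42.9114
β = Cov / Var(R_m) = 83.4957 / 42.9114 = 1.9458
MRP = 11.5% − 5.2% = 6.30%
E(R) = R_f + β × MRP = 5.2% + 1.9458 × 6.3% = 17.46%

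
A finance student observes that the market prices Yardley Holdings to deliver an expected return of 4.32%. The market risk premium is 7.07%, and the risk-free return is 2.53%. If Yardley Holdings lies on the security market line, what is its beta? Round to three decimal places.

0.253

β = (E(R) − R_f) / MRP = (4.32% − 2.53%) / 7.07% = 1.79% / 7.07% = 0.253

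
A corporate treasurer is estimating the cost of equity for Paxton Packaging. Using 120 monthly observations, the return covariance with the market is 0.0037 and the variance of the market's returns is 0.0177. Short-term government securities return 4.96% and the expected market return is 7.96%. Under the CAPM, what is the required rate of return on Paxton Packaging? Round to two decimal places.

5.59%

β = Cov(R_i, R_m) / Var(R_m) = 0.0037 / 0.0177 = 0.2090
MRP = 7.96% − 4.96% = 3.00%
E(R) = R_f + β × MRP = 4.96% + 0.2090 × 3.00% = 5.59%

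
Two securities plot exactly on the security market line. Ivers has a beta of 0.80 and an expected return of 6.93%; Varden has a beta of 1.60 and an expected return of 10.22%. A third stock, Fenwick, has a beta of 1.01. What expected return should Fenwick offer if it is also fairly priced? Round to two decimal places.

7.79%

MRP (SML slope) = (10.22% − 6.93%) / (1.60 − 0.80) = 3.29% / 0.80 = 4.1125%
R_f (intercept) = 6.93% − 0.80 × 4.1125% = 3.6400%
E(R_Fenwick) = R_f + β × MRP = 3.6400% + 1.01 × 4.1125% = 7.79%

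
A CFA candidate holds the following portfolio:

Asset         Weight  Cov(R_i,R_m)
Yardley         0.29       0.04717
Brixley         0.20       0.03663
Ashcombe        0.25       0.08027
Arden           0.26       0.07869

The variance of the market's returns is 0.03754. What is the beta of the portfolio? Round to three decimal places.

1.639

β_Yardley = 0.04717 / 0.03754 = 1.2565
β_Brixley = 0.03663 / 0.03754 = 0.9758
β_Ashcombe = 0.08027 / 0.03754 = 2.1383
β_Arden = 0.07869 / 0.03754 = 2.0962
β_P = Σ w_i β_i = 0.29×1.2565 + 0.20×0.9758 + 0.25×2.1383 + 0.26×2.0962 = 1.6391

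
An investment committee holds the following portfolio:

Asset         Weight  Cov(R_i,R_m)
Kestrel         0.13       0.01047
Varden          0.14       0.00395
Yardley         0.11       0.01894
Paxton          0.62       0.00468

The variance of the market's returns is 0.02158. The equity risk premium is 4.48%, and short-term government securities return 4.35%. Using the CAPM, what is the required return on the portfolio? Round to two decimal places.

5.78%

β_Kestrel = 0.01047 / 0.02158 = 0.4852
β_Varden = 0.00395 / 0.02158 = 0.1830
β_Yardley = 0.01894 / 0.02158 = 0.8777
β_Paxton = 0.00468 / 0.02158 = 0.2169
β_P = Σ w_i β_i = 0.13×0.4852 + 0.14×0.1830 + 0.11×0.8777 + 0.62×0.2169 = 0.3197
E(R_P) = R_f + β_P × MRP = 4.35% + 0.3197 × 4.48% = 5.78%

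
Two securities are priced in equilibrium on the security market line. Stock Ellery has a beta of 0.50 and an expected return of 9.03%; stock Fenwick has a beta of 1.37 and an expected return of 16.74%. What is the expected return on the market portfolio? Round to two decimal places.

13.46%

Both satisfy E(R) = R_f + β·MRP, so the slope of the SML is
MRP = (16.74% − 9.03%) / (1.37 − 0.50) = 7.71% / 0.87 = 8.8621%
R_f = E(R_Ellery) − β_Ellery·MRP = 9.03% − 0.50 × 8.8621% = 4.5990%
E(R_m) = R_f + MRP = 4.5990% + 8.8621% = 13.46%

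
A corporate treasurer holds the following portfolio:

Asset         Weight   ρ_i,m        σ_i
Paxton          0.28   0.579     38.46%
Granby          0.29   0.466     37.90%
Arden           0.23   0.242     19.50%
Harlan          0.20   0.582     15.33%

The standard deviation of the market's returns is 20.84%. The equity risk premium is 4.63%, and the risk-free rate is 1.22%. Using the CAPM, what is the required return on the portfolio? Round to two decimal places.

β_Paxton = 0.579 × 38.46% / 20.84% = 1.0685
β_Granby = 0.466 × 37.90% / 20.84% = 0.8475
β_Arden = 0.242 × 19.50% / 20.84% = 0.2264
β_Harlan = 0.582 × 15.33% / 20.84% = 0.4281
β_P = Σ w_i β_i = 0.28×1.0685 + 0.29×0.8475 + 0.23×0.2264 + 0.20×0.4281 = 0.6826
E(R_P) = R_f + β_P × MRP = 1.22% + 0.6826 × 4.63% = 4.38%

4.38%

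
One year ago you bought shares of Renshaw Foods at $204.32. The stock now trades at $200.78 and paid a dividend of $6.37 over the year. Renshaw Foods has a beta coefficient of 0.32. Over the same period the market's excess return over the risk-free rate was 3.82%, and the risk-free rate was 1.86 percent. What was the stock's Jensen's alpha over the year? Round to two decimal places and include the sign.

-1.70%

Realised HPR = (P1 + D1 − P0) / P0 = (200.78 + 6.37 − 204.32) / 204.32 = 2.83 / 204.32 = 1.3851%
CAPM required = R_f + β·MRP = 1.86% + 0.32 × 3.82% = 3.0824%
α = realised − required = 1.3851% − 3.0824% = -1.70%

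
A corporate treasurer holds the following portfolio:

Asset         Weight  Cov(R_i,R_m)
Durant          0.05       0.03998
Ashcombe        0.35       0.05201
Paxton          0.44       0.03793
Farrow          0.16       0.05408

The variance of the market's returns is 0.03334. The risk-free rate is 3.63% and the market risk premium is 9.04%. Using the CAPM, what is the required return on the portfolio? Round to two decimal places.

β_Durant = 0.03998 / 0.03334 = 1.1992
β_Ashcombe = 0.05201 / 0.03334 = 1.5600
β_Paxton = 0.03793 / 0.03334 = 1.1377
β_Farrow = 0.05408 / 0.03334 = 1.6221
β_P = Σ w_i β_i = 0.05×1.1992 + 0.35×1.5600 + 0.44×1.1377 + 0.16×1.6221 = 1.3661
E(R_P) = R_f + β_P × MRP = 3.63% + 1.3661 × 9.04% = 15.98%

15.98%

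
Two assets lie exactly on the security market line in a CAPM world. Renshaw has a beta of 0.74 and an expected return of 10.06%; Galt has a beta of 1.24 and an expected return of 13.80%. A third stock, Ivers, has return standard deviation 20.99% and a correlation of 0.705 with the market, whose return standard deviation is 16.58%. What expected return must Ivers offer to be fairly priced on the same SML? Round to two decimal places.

MRP = (13.80% − 10.06%) / (1.24 − 0.74) = 7.4800%
R_f = 10.06% − 0.74 × 7.4800% = 4.5248%
β_Ivers = ρ·σ_i/σ_m = 0.705 × 20.99 / 16.58 = 0.8925
E(R_Ivers) = R_f + β × MRP = 4.5248% + 0.8925 × 7.4800% = 11.20%

11.20%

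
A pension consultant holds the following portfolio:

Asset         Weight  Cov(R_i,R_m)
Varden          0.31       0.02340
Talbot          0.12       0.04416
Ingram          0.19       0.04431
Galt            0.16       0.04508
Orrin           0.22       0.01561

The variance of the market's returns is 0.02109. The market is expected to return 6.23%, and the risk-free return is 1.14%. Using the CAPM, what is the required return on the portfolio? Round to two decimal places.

β_Varden = 0.02340 / 0.02109 = 1.1095
β_Talbot = 0.04416 / 0.02109 = 2.0939
β_Ingram = 0.04431 / 0.02109 = 2.1010
β_Galt = 0.04508 / 0.02109 = 2.1375
β_Orrin = 0.01561 / 0.02109 = 0.7402
β_P = Σ w_i β_i = 0.31×1.1095 + 0.12×2.0939 + 0.19×2.1010 + 0.16×2.1375 + 0.22×0.7402 = 1.4992
MRP = 6.23% − 1.14% = 5.09%
E(R_P) = R_f + β_P × MRP = 1.14% + 1.4992 × 5.09% = 8.77%

8.77%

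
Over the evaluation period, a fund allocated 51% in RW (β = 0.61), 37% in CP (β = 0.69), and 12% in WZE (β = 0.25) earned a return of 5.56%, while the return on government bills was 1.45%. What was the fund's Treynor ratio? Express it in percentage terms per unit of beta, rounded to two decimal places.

6.89%

β_P = 0.51×0.61 + 0.37×0.69 + 0.12×0.25 = 0.5964
Treynor = (R_P − R_f) / β_P = (5.56% − 1.45%) / 0.5964 = 4.11% / 0.5964 = 6.89%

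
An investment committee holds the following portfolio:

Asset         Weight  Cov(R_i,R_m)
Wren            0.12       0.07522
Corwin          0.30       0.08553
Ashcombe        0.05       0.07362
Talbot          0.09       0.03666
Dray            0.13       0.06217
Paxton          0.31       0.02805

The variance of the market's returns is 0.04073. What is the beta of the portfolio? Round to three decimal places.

1.435

β_Wren = 0.07522 / 0.04073 = 1.8468
β_Corwin = 0.08553 / 0.04073 = 2.0999
β_Ashcombe = 0.07362 / 0.04073 = 1.8075
β_Talbot = 0.03666 / 0.04073 = 0.9001
β_Dray = 0.06217 / 0.04073 = 1.5264
β_Paxton = 0.02805 / 0.04073 = 0.6887
β_P = Σ w_i β_i = 0.12×1.8468 + 0.30×2.0999 + 0.05×1.8075 + 0.09×0.9001 + 0.13×1.5264 + 0.31×0.6887 = 1.4349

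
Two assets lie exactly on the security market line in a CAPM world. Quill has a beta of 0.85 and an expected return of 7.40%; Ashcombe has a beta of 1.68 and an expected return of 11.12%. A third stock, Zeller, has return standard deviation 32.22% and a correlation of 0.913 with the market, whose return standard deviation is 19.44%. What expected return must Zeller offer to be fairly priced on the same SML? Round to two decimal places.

10.37%

MRP = (11.12% − 7.40%) / (1.68 − 0.85) = 4.4819%
R_f = 7.40% − 0.85 × 4.4819% = 3.5904%
β_Zeller = ρ·σ_i/σ_m = 0.913 × 32.22 / 19.44 = 1.5132
E(R_Zeller) = R_f + β × MRP = 3.5904% + 1.5132 × 4.4819% = 10.37%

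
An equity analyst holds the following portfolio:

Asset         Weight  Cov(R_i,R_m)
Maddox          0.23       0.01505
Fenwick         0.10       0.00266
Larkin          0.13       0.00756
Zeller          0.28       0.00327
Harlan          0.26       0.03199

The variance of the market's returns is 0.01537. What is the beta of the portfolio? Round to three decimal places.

0.907

β_Maddox = 0.01505 / 0.01537 = 0.9792
β_Fenwick = 0.00266 / 0.01537 = 0.1731
β_Larkin = 0.00756 / 0.01537 = 0.4919
β_Zeller = 0.00327 / 0.01537 = 0.2128
β_Harlan = 0.03199 / 0.01537 = 2.0813
β_P = Σ w_i β_i = 0.23×0.9792 + 0.10×0.1731 + 0.13×0.4919 + 0.28×0.2128 + 0.26×2.0813 = 0.9072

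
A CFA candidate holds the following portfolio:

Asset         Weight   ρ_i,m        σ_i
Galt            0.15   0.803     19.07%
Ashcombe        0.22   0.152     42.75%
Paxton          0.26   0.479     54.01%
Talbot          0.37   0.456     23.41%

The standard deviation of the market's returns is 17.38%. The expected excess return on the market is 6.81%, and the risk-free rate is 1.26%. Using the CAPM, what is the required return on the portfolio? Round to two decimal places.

6.90%

β_Galt = 0.803 × 19.07% / 17.38% = 0.8811
β_Ashcombe = 0.152 × 42.75% / 17.38% = 0.3739
β_Paxton = 0.479 × 54.01% / 17.38% = 1.4885
β_Talbot = 0.456 × 23.41% / 17.38% = 0.6142
β_P = Σ w_i β_i = 0.15×0.8811 + 0.22×0.3739 + 0.26×1.4885 + 0.37×0.6142 = 0.8287
E(R_P) = R_f + β_P × MRP = 1.26% + 0.8287 × 6.81% = 6.90%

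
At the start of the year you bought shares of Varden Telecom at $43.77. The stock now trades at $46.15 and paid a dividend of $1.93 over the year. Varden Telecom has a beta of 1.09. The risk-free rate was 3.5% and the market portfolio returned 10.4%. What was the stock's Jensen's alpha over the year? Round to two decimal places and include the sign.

Realised HPR = (P1 + D1 − P0) / P0 = (46.15 + 1.93 − 43.77) / 43.77 = 4.31 / 43.77 = 9.8469%
MRP = 10.4% − 3.5% = 6.90%
CAPM required = R_f + β·MRP = 3.5% + 1.09 × 6.9% = 11.0210%
α = realised − required = 9.8469% − 11.0210% = -1.17%

-1.17%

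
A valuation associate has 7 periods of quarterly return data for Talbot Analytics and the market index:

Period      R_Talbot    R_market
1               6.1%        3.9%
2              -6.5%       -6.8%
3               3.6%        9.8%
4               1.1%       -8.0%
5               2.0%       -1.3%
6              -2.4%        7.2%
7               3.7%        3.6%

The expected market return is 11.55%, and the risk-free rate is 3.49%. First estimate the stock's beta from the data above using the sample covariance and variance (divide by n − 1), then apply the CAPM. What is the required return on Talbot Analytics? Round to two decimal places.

Mean R_i = (6.1 − 6.5 + 3.6 + 1.1 + 2.0 − 2.4 + 3.7) / 7 = 1.0857%
Mean R_m = (3.9 − 6.8 + 9.8 − 8.0 − 1.3 + 7.2 + 3.6) / 7 = 1.2000%
Σ(R_i − R̄_i)(R_m − R̄_m) = 78.7900  ⇒  Cov = 78.7900 / 6 = 13.1317
Σ(R_m − R̄_m)² = 277.9000  ⇒  Var(R_m) = 277.9000 / 6 = 46.3167
β = Cov / Var(R_m) = 13.1317 / 46.3167 = 0.2835
MRP = 11.55% − 3.49% = 8.06%
E(R) = R_f + β × MRP = 3.49% + 0.2835 × 8.06% = 5.78%

5.78%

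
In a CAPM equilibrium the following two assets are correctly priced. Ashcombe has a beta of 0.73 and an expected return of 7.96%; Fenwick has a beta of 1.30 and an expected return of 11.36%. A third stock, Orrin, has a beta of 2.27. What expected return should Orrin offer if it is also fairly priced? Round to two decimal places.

MRP (SML slope) = (11.36% − 7.96%) / (1.30 − 0.73) = 3.40% / 0.57 = 5.9649%
R_f (intercept) = 7.96% − 0.73 × 5.9649% = 3.6056%
E(R_Orrin) = R_f + β × MRP = 3.6056% + 2.27 × 5.9649% = 17.15%

17.15%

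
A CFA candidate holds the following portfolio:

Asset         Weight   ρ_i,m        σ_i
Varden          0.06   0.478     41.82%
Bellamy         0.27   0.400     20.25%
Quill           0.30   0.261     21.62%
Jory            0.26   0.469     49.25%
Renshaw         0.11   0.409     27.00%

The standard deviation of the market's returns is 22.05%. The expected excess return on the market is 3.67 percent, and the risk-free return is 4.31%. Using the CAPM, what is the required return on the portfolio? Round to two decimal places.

6.36%

β_Varden = 0.478 × 41.82% / 22.05% = 0.9066
β_Bellamy = 0.400 × 20.25% / 22.05% = 0.3673
β_Quill = 0.261 × 21.62% / 22.05% = 0.2559
β_Jory = 0.469 × 49.25% / 22.05% = 1.0475
β_Renshaw = 0.409 × 27.00% / 22.05% = 0.5008
β_P = Σ w_i β_i = 0.06×0.9066 + 0.27×0.3673 + 0.30×0.2559 + 0.26×1.0475 + 0.11×0.5008 = 0.5578
E(R_P) = R_f + β_P × MRP = 4.31% + 0.5578 × 3.67% = 6.36%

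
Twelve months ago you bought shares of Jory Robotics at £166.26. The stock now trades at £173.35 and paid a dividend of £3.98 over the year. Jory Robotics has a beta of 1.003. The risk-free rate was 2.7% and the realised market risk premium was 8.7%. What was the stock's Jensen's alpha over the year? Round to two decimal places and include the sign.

Realised HPR = (P1 + D1 − P0) / P0 = (173.35 + 3.98 − 166.26) / 166.26 = 11.07 / 166.26 = 6.6582%
CAPM required = R_f + β·MRP = 2.7% + 1.003 × 8.7% = 11.4261%
α = realised − required = 6.6582% − 11.4261% = -4.77%

-4.77%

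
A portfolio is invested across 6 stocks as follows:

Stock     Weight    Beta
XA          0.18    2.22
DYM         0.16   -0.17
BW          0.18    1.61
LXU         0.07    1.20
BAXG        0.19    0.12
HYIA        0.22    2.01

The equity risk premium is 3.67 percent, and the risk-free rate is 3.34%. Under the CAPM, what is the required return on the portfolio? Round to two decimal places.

7.79%

β_P = Σ w_i β_i = 0.18×2.22 + 0.16×-0.17 + 0.18×1.61 + 0.07×1.20 + 0.19×0.12 + 0.22×2.01 = 1.2112
E(R_P) = R_f + β_P × MRP = 3.34% + 1.2112 × 3.67% = 7.79%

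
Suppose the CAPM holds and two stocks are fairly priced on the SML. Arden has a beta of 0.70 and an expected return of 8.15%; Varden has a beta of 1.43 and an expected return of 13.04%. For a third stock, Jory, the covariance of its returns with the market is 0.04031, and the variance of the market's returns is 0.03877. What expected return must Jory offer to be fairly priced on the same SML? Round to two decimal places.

10.43%

MRP = (13.04% − 8.15%) / (1.43 − 0.70) = 6.6986%
R_f = 8.15% − 0.70 × 6.6986% = 3.4610%
β_Jory = Cov / Var(R_m) = 0.04031 / 0.03877 = 1.0397
E(R_Jory) = R_f + β × MRP = 3.4610% + 1.0397 × 6.6986% = 10.43%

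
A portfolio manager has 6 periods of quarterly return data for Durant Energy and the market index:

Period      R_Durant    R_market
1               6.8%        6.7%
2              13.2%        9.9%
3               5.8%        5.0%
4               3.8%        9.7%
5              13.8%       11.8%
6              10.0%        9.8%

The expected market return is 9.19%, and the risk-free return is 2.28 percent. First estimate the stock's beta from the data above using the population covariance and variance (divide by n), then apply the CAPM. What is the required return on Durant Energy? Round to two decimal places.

9.47%

Mean R_i = (6.8 + 13.2 + 5.8 + 3.8 + 13.8 + 10.0) / 6 = 8.9000%
Mean R_m = (6.7 + 9.9 + 5.0 + 9.7 + 11.8 + 9.8) / 6 = 8.8167%
Σ(R_i − R̄_i)(R_m − R̄_m) = 32.1300  ⇒  Cov = 32.1300 / 6 = 5.3550
Σ(R_m − R̄_m)² = 30.8683  ⇒  Var(R_m) = 30.8683 / 6 = 5.1447
β = Cov / Var(R_m) = 5.3550 / 5.1447 = 1.0409
MRP = 9.19% − 2.28% = 6.91%
E(R) = R_f + β × MRP = 2.28% + 1.0409 × 6.91% = 9.47%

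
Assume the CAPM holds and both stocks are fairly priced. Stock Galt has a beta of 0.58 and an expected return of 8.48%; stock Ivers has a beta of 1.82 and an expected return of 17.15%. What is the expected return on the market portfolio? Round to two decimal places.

11.42%

Both satisfy E(R) = R_f + β·MRP, so the slope of the SML is
MRP = (17.15% − 8.48%) / (1.82 − 0.58) = 8.67% / 1.24 = 6.9919%
R_f = E(R_Galt) − β_Galt·MRP = 8.48% − 0.58 × 6.9919% = 4.4247%
E(R_m) = R_f + MRP = 4.4247% + 6.9919% = 11.42%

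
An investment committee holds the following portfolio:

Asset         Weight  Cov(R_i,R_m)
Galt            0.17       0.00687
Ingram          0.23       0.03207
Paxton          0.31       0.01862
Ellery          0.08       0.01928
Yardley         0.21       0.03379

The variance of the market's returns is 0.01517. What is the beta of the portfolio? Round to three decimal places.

1.513

β_Galt = 0.00687 / 0.01517 = 0.4529
β_Ingram = 0.03207 / 0.01517 = 2.1140
β_Paxton = 0.01862 / 0.01517 = 1.2274
β_Ellery = 0.01928 / 0.01517 = 1.2709
β_Yardley = 0.03379 / 0.01517 = 2.2274
β_P = Σ w_i β_i = 0.17×0.4529 + 0.23×2.1140 + 0.31×1.2274 + 0.08×1.2709 + 0.21×2.2274 = 1.5131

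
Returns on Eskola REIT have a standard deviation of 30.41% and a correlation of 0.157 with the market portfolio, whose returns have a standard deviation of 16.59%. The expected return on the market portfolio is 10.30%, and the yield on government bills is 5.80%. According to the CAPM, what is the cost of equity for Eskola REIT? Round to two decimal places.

7.10%

β = ρ × σ_i / σ_m = 0.157 × 30.41% / 16.59% = 0.2878
MRP = 10.30% − 5.80% = 4.50%
E(R) = 5.80% + 0.2878 × 4.50% = 7.10%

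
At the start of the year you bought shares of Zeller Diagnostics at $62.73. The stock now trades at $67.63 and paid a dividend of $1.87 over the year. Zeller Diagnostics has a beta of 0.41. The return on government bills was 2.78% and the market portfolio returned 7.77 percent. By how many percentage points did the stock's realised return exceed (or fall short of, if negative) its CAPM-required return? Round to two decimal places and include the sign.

+5.97%

Realised HPR = (P1 + D1 − P0) / P0 = (67.63 + 1.87 − 62.73) / 62.73 = 6.77 / 62.73 = 10.7923%
MRP = 7.77% − 2.78% = 4.99%
CAPM required = R_f + β·MRP = 2.78% + 0.41 × 4.99% = 4.8259%
α = realised − required = 10.7923% − 4.8259% = +5.97%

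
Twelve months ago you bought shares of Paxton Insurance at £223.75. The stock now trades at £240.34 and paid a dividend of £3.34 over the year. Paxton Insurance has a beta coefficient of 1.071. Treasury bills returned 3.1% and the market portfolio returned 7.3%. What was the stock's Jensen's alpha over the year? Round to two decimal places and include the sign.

Realised HPR = (P1 + D1 − P0) / P0 = (240.34 + 3.34 − 223.75) / 223.75 = 19.93 / 223.75 = 8.9073%
MRP = 7.3% − 3.1% = 4.20%
CAPM required = R_f + β·MRP = 3.1% + 1.071 × 4.2% = 7.5982%
α = realised − required = 8.9073% − 7.5982% = +1.31%

+1.31%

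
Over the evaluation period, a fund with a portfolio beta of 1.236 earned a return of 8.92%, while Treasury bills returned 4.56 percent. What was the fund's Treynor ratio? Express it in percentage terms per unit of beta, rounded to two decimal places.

3.53%

Treynor = (R_P − R_f) / β_P = (8.92% − 4.56%) / 1.2360 = 4.36% / 1.2360 = 3.53%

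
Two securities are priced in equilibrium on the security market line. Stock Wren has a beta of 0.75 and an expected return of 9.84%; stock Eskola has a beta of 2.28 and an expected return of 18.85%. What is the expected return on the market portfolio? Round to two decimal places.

11.31%

Both satisfy E(R) = R_f + β·MRP, so the slope of the SML is
MRP = (18.85% − 9.84%) / (2.28 − 0.75) = 9.01% / 1.53 = 5.8889%
R_f = E(R_Wren) − β_Wren·MRP = 9.84% − 0.75 × 5.8889% = 5.4233%
E(R_m) = R_f + MRP = 5.4233% + 5.8889% = 11.31%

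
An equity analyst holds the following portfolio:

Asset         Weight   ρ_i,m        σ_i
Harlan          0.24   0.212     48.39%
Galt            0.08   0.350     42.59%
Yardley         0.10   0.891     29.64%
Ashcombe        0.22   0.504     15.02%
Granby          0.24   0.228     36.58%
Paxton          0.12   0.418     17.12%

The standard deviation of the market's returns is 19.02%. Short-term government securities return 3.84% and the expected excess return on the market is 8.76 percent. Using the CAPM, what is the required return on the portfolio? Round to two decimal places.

β_Harlan = 0.212 × 48.39% / 19.02% = 0.5394
β_Galt = 0.350 × 42.59% / 19.02% = 0.7837
β_Yardley = 0.891 × 29.64% / 19.02% = 1.3885
β_Ashcombe = 0.504 × 15.02% / 19.02% = 0.3980
β_Granby = 0.228 × 36.58% / 19.02% = 0.4385
β_Paxton = 0.418 × 17.12% / 19.02% = 0.3762
β_P = Σ w_i β_i = 0.24×0.5394 + 0.08×0.7837 + 0.10×1.3885 + 0.22×0.3980 + 0.24×0.4385 + 0.12×0.3762 = 0.5689
E(R_P) = R_f + β_P × MRP = 3.84% + 0.5689 × 8.76% = 8.82%

8.82%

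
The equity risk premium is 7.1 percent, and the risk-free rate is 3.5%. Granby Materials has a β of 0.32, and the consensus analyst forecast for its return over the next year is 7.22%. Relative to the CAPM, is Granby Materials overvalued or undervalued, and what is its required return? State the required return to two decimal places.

Required return = R_f + β·MRP = 3.5% + 0.32 × 7.1% = 5.77%
Forecast 7.22% > required 5.77% → the stock plots above the SML → undervalued.

Undervalued; required return 5.77%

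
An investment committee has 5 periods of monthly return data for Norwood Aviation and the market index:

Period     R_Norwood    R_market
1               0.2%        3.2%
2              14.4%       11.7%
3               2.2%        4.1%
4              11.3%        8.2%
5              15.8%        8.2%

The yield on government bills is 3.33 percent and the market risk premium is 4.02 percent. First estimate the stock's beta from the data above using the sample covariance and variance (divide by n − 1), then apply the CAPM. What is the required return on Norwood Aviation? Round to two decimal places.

10.86%

Mean R_i = (0.2 + 14.4 + 2.2 + 11.3 + 15.8) / 5 = 8.7800%
Mean R_m = (3.2 + 11.7 + 4.1 + 8.2 + 8.2) / 5 = 7.0800%
Σ(R_i − R̄_i)(R_m − R̄_m) = 89.5480  ⇒  Cov = 89.5480 / 4 = 22.3870
Σ(R_m − R̄_m)² = 47.7880  ⇒  Var(R_m) = 47.7880 / 4 = 11.9470
β = Cov / Var(R_m) = 22.3870 / 11.9470 = 1.8739
E(R) = R_f + β × MRP = 3.33% + 1.8739 × 4.02% = 10.86%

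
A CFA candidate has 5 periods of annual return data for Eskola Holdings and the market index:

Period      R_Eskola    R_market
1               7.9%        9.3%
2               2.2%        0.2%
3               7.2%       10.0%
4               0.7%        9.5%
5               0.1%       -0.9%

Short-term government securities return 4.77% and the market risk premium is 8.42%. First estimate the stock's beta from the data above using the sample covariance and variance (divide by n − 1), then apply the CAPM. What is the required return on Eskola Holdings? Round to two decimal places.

8.34%

Mean R_i = (7.9 + 2.2 + 7.2 + 0.7 + 0.1) / 5 = 3.6200%
Mean R_m = (9.3 + 0.2 + 10.0 + 9.5 − 0.9) / 5 = 5.6200%
Σ(R_i − R̄_i)(R_m − R̄_m) = 50.7480  ⇒  Cov = 50.7480 / 4 = 12.6870
Σ(R_m − R̄_m)² = 119.6680  ⇒  Var(R_m) = 119.6680 / 4 = 29.9170
β = Cov / Var(R_m) = 12.6870 / 29.9170 = 0.4241
E(R) = R_f + β × MRP = 4.77% + 0.4241 × 8.42% = 8.34%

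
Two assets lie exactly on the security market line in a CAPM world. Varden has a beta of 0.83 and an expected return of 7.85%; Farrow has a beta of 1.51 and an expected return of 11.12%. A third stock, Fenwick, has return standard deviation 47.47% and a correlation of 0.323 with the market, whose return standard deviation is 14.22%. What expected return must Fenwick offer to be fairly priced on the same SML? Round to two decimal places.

MRP = (11.12% − 7.85%) / (1.51 − 0.83) = 4.8088%
R_f = 7.85% − 0.83 × 4.8088% = 3.8587%
β_Fenwick = ρ·σ_i/σ_m = 0.323 × 47.47 / 14.22 = 1.0783
E(R_Fenwick) = R_f + β × MRP = 3.8587% + 1.0783 × 4.8088% = 9.04%

9.04%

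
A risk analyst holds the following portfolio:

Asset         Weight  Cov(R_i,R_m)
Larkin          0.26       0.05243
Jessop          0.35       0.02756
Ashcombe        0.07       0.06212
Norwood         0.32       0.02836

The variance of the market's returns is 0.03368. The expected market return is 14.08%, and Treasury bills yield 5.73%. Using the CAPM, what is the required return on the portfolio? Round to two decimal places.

β_Larkin = 0.05243 / 0.03368 = 1.5567
β_Jessop = 0.02756 / 0.03368 = 0.8183
β_Ashcombe = 0.06212 / 0.03368 = 1.8444
β_Norwood = 0.02836 / 0.03368 = 0.8420
β_P = Σ w_i β_i = 0.26×1.5567 + 0.35×0.8183 + 0.07×1.8444 + 0.32×0.8420 = 1.0897
MRP = 14.08% − 5.73% = 8.35%
E(R_P) = R_f + β_P × MRP = 5.73% + 1.0897 × 8.35% = 14.83%

14.83%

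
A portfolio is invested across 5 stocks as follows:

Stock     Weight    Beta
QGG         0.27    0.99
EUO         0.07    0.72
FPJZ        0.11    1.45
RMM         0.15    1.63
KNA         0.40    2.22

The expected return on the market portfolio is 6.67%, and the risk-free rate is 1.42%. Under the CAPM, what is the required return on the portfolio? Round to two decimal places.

9.87%

β_P = Σ w_i β_i = 0.27×0.99 + 0.07×0.72 + 0.11×1.45 + 0.15×1.63 + 0.40×2.22 = 1.6097
MRP = 6.67% − 1.42% = 5.25%
E(R_P) = R_f + β_P × MRP = 1.42% + 1.6097 × 5.25% = 9.87%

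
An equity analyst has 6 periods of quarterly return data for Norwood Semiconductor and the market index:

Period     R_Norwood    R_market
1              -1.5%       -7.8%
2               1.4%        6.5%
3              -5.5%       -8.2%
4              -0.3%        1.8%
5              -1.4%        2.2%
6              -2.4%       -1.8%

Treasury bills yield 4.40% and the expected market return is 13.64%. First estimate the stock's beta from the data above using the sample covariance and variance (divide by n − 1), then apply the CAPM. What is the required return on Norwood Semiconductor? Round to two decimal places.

Mean R_i = (-1.5 + 1.4 − 5.5 − 0.3 − 1.4 − 2.4) / 6 = -1.6167%
Mean R_m = (-7.8 + 6.5 − 8.2 + 1.8 + 2.2 − 1.8) / 6 = -1.2167%
Σ(R_i − R̄_i)(R_m − R̄_m) = 54.7983  ⇒  Cov = 54.7983 / 5 = 10.9597
Σ(R_m − R̄_m)² = 172.7683  ⇒  Var(R_m) = 172.7683 / 5 = 34.5537
β = Cov / Var(R_m) = 10.9597 / 34.5537 = 0.3172
MRP = 13.64% − 4.40% = 9.24%
E(R) = R_f + β × MRP = 4.40% + 0.3172 × 9.24% = 7.33%

7.33%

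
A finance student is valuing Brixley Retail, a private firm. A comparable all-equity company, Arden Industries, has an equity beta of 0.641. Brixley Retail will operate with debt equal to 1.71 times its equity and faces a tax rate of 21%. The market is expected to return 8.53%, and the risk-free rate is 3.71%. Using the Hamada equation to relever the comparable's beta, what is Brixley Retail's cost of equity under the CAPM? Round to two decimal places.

β_L = β_U × [1 + (1 − t)(D/E)] = 0.641 × [1 + (1 − 0.21) × 1.71]
    = 0.641 × [1 + 0.79 × 1.71] = 0.641 × 2.3509 = 1.5069
MRP = 8.53% − 3.71% = 4.82%
E(R) = R_f + β_L × MRP = 3.71% + 1.5069 × 4.82% = 10.97%

10.97%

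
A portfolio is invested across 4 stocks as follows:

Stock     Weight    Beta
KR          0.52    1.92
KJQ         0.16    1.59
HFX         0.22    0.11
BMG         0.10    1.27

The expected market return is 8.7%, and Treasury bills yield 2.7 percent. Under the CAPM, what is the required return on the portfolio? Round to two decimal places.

11.12%

β_P = Σ w_i β_i = 0.52×1.92 + 0.16×1.59 + 0.22×0.11 + 0.10×1.27 = 1.4040
MRP = 8.7% − 2.7% = 6.00%
E(R_P) = R_f + β_P × MRP = 2.7% + 1.4040 × 6.0% = 11.12%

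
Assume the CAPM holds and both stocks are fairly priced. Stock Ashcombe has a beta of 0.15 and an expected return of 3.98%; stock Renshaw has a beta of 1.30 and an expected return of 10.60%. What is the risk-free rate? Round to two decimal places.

Both satisfy E(R) = R_f + β·MRP, so the slope of the SML is
MRP = (10.60% − 3.98%) / (1.30 − 0.15) = 6.62% / 1.15 = 5.7565%
R_f = E(R_Ashcombe) − β_Ashcombe·MRP = 3.98% − 0.15 × 5.7565% = 3.1165%

3.12%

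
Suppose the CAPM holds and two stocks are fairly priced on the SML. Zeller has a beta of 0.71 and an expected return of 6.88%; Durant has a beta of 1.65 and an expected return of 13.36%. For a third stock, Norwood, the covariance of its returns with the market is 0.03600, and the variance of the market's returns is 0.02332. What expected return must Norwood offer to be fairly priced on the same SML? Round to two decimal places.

MRP = (13.36% − 6.88%) / (1.65 − 0.71) = 6.8936%
R_f = 6.88% − 0.71 × 6.8936% = 1.9855%
β_Norwood = Cov / Var(R_m) = 0.03600 / 0.02332 = 1.5437
E(R_Norwood) = R_f + β × MRP = 1.9855% + 1.5437 × 6.8936% = 12.63%

12.63%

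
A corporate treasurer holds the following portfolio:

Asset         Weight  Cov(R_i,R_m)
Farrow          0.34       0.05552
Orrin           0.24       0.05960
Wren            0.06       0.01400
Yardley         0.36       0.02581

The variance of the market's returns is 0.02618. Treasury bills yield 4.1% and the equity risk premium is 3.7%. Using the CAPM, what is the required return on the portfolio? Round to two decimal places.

10.22%

β_Farrow = 0.05552 / 0.02618 = 2.1207
β_Orrin = 0.05960 / 0.02618 = 2.2765
β_Wren = 0.01400 / 0.02618 = 0.5348
β_Yardley = 0.02581 / 0.02618 = 0.9859
β_P = Σ w_i β_i = 0.34×2.1207 + 0.24×2.2765 + 0.06×0.5348 + 0.36×0.9859 = 1.6544
E(R_P) = R_f + β_P × MRP = 4.1% + 1.6544 × 3.7% = 10.22%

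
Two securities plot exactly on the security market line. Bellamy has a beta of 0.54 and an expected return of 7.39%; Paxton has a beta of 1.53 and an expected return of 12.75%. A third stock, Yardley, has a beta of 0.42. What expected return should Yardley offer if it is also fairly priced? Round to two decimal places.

MRP (SML slope) = (12.75% − 7.39%) / (1.53 − 0.54) = 5.36% / 0.99 = 5.4141%
R_f (intercept) = 7.39% − 0.54 × 5.4141% = 4.4664%
E(R_Yardley) = R_f + β × MRP = 4.4664% + 0.42 × 5.4141% = 6.74%

6.74%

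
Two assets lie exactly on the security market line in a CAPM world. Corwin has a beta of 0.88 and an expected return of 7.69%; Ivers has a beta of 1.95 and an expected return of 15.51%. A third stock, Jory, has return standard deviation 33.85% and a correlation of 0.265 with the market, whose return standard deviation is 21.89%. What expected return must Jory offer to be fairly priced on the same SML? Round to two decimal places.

MRP = (15.51% − 7.69%) / (1.95 − 0.88) = 7.3084%
R_f = 7.69% − 0.88 × 7.3084% = 1.2586%
β_Jory = ρ·σ_i/σ_m = 0.265 × 33.85 / 21.89 = 0.4098
E(R_Jory) = R_f + β × MRP = 1.2586% + 0.4098 × 7.3084% = 4.25%

4.25%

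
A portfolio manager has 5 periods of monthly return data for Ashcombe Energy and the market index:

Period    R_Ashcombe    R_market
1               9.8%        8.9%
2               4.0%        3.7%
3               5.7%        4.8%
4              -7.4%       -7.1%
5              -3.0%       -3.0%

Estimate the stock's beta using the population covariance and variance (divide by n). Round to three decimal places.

Mean R_i = (9.8 + 4.0 + 5.7 − 7.4 − 3.0) / 5 = 1.8200%
Mean R_m = (8.9 + 3.7 + 4.8 − 7.1 − 3.0) / 5 = 1.4600%
Σ(R_i − R̄_i)(R_m − R̄_m) = 177.6340  ⇒  Cov = 177.6340 / 5 = 35.5268
Σ(R_m − R̄_m)² = 164.6920  ⇒  Var(R_m) = 164.6920 / 5 = 32.9384
β = Cov / Var(R_m) = 35.5268 / 32.9384 = 1.0786

1.079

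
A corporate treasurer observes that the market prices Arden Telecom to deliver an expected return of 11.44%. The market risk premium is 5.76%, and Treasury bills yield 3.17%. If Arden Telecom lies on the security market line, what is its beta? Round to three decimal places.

β = (E(R) − R_f) / MRP = (11.44% − 3.17%) / 5.76% = 8.27% / 5.76% = 1.436

1.436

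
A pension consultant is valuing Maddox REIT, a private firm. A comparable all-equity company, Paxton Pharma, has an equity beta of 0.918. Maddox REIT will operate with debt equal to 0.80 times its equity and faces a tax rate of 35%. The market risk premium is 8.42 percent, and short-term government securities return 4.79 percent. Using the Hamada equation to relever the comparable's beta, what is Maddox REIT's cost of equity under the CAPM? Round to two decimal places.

16.54%

β_L = β_U × [1 + (1 − t)(D/E)] = 0.918 × [1 + (1 − 0.35) × 0.80]
    = 0.918 × [1 + 0.65 × 0.80] = 0.918 × 1.5200 = 1.3954
E(R) = R_f + β_L × MRP = 4.79% + 1.3954 × 8.42% = 16.54%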